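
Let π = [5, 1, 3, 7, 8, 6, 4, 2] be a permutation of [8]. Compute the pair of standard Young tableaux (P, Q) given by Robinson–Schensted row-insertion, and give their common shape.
P = [1, 2, 4, 8] / [3, 6] / [5] / [7];  Q = [1, 3, 4, 5] / [2, 6] / [7] / [8];  common shape = (4, 2, 1, 1)

Row-insert the values π_1, π_2, … into P one at a time, bumping the leftmost entry strictly greater than the inserted value down to the next row. The recording tableau Q records, in position (i, j), the step at which that cell was added to P.
  Insert 5 (step 1): P = [5];  Q = [1]
  Insert 1 (step 2): P = [1] / [5];  Q = [1] / [2]
  Insert 3 (step 3): P = [1, 3] / [5];  Q = [1, 3] / [2]
  Insert 7 (step 4): P = [1, 3, 7] / [5];  Q = [1, 3, 4] / [2]
  Insert 8 (step 5): P = [1, 3, 7, 8] / [5];  Q = [1, 3, 4, 5] / [2]
  Insert 6 (step 6): P = [1, 3, 6, 8] / [5, 7];  Q = [1, 3, 4, 5] / [2, 6]
  Insert 4 (step 7): P = [1, 3, 4, 8] / [5, 6] / [7];  Q = [1, 3, 4, 5] / [2, 6] / [7]
  Insert 2 (step 8): P = [1, 2, 4, 8] / [3, 6] / [5] / [7];  Q = [1, 3, 4, 5] / [2, 6] / [7] / [8]
Final shape: (4, 2, 1, 1).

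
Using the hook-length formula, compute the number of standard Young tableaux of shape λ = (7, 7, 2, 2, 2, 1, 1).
# SYT of shape (7, 7, 2, 2, 2, 1, 1) = 643462512

Hook-length formula: f^λ = n! / Π hook(c), product over all cells c of the Young diagram. For λ = (7, 7, 2, 2, 2, 1, 1), n = 22 boxes. Hook lengths by row (left-to-right, top-to-bottom): [13, 10, 6, 5, 4, 3, 2]; [12, 9, 5, 4, 3, 2, 1]; [6, 3]; [5, 2]; [4, 1]; [2]; [1]. Product of hooks = 1746800640000. So f^λ = 22! / 1746800640000 = 1124000727777607680000 / 1746800640000 = 643462512.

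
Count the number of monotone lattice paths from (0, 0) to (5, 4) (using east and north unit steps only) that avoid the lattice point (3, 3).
Number of paths = 66

Total paths from (0, 0) to (5, 4): C(9, 5) = 126. Paths through (3, 3): (paths (0, 0) → (3, 3)) × (paths (3, 3) → (5, 4)) = C(6, 3) · C(3, 2) = 20 · 3 = 60. Avoidance count = 126 − 60 = 66.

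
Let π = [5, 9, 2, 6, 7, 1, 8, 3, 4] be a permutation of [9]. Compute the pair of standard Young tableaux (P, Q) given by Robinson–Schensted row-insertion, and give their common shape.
P = [1, 3, 4, 8] / [2, 6, 7] / [5, 9];  Q = [1, 2, 5, 7] / [3, 4, 9] / [6, 8];  common shape = (4, 3, 2)

Row-insert the values π_1, π_2, … into P one at a time, bumping the leftmost entry strictly greater than the inserted value down to the next row. The recording tableau Q records, in position (i, j), the step at which that cell was added to P.
  Insert 5 (step 1): P = [5];  Q = [1]
  Insert 9 (step 2): P = [5, 9];  Q = [1, 2]
  Insert 2 (step 3): P = [2, 9] / [5];  Q = [1, 2] / [3]
  Insert 6 (step 4): P = [2, 6] / [5, 9];  Q = [1, 2] / [3, 4]
  Insert 7 (step 5): P = [2, 6, 7] / [5, 9];  Q = [1, 2, 5] / [3, 4]
  Insert 1 (step 6): P = [1, 6, 7] / [2, 9] / [5];  Q = [1, 2, 5] / [3, 4] / [6]
  Insert 8 (step 7): P = [1, 6, 7, 8] / [2, 9] / [5];  Q = [1, 2, 5, 7] / [3, 4] / [6]
  Insert 3 (step 8): P = [1, 3, 7, 8] / [2, 6] / [5, 9];  Q = [1, 2, 5, 7] / [3, 4] / [6, 8]
  Insert 4 (step 9): P = [1, 3, 4, 8] / [2, 6, 7] / [5, 9];  Q = [1, 2, 5, 7] / [3, 4, 9] / [6, 8]
Final shape: (4, 3, 2).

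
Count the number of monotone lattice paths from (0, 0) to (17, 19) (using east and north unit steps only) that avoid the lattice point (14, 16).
Number of paths = 5689043100

Total paths from (0, 0) to (17, 19): C(36, 17) = 8597496600. Paths through (14, 16): (paths (0, 0) → (14, 16)) × (paths (14, 16) → (17, 19)) = C(30, 14) · C(6, 3) = 145422675 · 20 = 2908453500. Avoidance count = 8597496600 − 2908453500 = 5689043100.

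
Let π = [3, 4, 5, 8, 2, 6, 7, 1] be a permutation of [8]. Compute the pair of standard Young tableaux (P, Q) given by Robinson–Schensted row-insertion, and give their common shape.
P = [1, 4, 5, 6, 7] / [2, 8] / [3];  Q = [1, 2, 3, 4, 7] / [5, 6] / [8];  common shape = (5, 2, 1)

Row-insert the values π_1, π_2, … into P one at a time, bumping the leftmost entry strictly greater than the inserted value down to the next row. The recording tableau Q records, in position (i, j), the step at which that cell was added to P.
  Insert 3 (step 1): P = [3];  Q = [1]
  Insert 4 (step 2): P = [3, 4];  Q = [1, 2]
  Insert 5 (step 3): P = [3, 4, 5];  Q = [1, 2, 3]
  Insert 8 (step 4): P = [3, 4, 5, 8];  Q = [1, 2, 3, 4]
  Insert 2 (step 5): P = [2, 4, 5, 8] / [3];  Q = [1, 2, 3, 4] / [5]
  Insert 6 (step 6): P = [2, 4, 5, 6] / [3, 8];  Q = [1, 2, 3, 4] / [5, 6]
  Insert 7 (step 7): P = [2, 4, 5, 6, 7] / [3, 8];  Q = [1, 2, 3, 4, 7] / [5, 6]
  Insert 1 (step 8): P = [1, 4, 5, 6, 7] / [2, 8] / [3];  Q = [1, 2, 3, 4, 7] / [5, 6] / [8]
Final shape: (5, 2, 1).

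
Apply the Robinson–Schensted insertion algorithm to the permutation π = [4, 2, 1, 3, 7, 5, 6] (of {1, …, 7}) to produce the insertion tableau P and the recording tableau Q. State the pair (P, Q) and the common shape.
P = [1, 3, 5, 6] / [2, 7] / [4];  Q = [1, 4, 5, 7] / [2, 6] / [3];  common shape = (4, 2, 1)

Row-insert the values π_1, π_2, … into P one at a time, bumping the leftmost entry strictly greater than the inserted value down to the next row. The recording tableau Q records, in position (i, j), the step at which that cell was added to P.
  Insert 4 (step 1): P = [4];  Q = [1]
  Insert 2 (step 2): P = [2] / [4];  Q = [1] / [2]
  Insert 1 (step 3): P = [1] / [2] / [4];  Q = [1] / [2] / [3]
  Insert 3 (step 4): P = [1, 3] / [2] / [4];  Q = [1, 4] / [2] / [3]
  Insert 7 (step 5): P = [1, 3, 7] / [2] / [4];  Q = [1, 4, 5] / [2] / [3]
  Insert 5 (step 6): P = [1, 3, 5] / [2, 7] / [4];  Q = [1, 4, 5] / [2, 6] / [3]
  Insert 6 (step 7): P = [1, 3, 5, 6] / [2, 7] / [4];  Q = [1, 4, 5, 7] / [2, 6] / [3]
Final shape: (4, 2, 1).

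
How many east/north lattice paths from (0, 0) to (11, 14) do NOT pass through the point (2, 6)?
Number of paths = 3776720

Total paths from (0, 0) to (11, 14): C(25, 11) = 4457400. Paths through (2, 6): (paths (0, 0) → (2, 6)) × (paths (2, 6) → (11, 14)) = C(8, 2) · C(17, 9) = 28 · 24310 = 680680. Avoidance count = 4457400 − 680680 = 3776720.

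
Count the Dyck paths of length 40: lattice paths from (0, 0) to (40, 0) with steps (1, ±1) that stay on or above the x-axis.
C_20 = 6564120420

These Dyck paths are counted by the Catalan number C_n = (1/(n + 1)) · C(2n, n). For n = 20: C_20 = (1/21) · C(40, 20) = 137846528820/21 = 6564120420.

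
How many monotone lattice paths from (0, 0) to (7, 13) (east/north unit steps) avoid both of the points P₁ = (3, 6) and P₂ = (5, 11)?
Number of paths = 34176

Inclusion–exclusion. Total paths: C(20, 7) = 77520. Through P₁: C(9, 3)·C(11, 4) = 27720. Through P₂: C(16, 5)·C(4, 2) = 26208. Since P₁ is strictly southwest of P₂, a monotone path through both must visit P₁ then P₂; paths through both = C(9, 3)·C(7, 2)·C(4, 2) = 10584. Avoid both = 77520 − 27720 − 26208 + 10584 = 34176.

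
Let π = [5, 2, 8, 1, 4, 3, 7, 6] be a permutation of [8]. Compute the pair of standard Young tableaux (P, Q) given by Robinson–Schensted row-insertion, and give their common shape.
P = [1, 3, 6] / [2, 4, 7] / [5, 8];  Q = [1, 3, 7] / [2, 5, 8] / [4, 6];  common shape = (3, 3, 2)

Row-insert the values π_1, π_2, … into P one at a time, bumping the leftmost entry strictly greater than the inserted value down to the next row. The recording tableau Q records, in position (i, j), the step at which that cell was added to P.
  Insert 5 (step 1): P = [5];  Q = [1]
  Insert 2 (step 2): P = [2] / [5];  Q = [1] / [2]
  Insert 8 (step 3): P = [2, 8] / [5];  Q = [1, 3] / [2]
  Insert 1 (step 4): P = [1, 8] / [2] / [5];  Q = [1, 3] / [2] / [4]
  Insert 4 (step 5): P = [1, 4] / [2, 8] / [5];  Q = [1, 3] / [2, 5] / [4]
  Insert 3 (step 6): P = [1, 3] / [2, 4] / [5, 8];  Q = [1, 3] / [2, 5] / [4, 6]
  Insert 7 (step 7): P = [1, 3, 7] / [2, 4] / [5, 8];  Q = [1, 3, 7] / [2, 5] / [4, 6]
  Insert 6 (step 8): P = [1, 3, 6] / [2, 4, 7] / [5, 8];  Q = [1, 3, 7] / [2, 5, 8] / [4, 6]
Final shape: (3, 3, 2).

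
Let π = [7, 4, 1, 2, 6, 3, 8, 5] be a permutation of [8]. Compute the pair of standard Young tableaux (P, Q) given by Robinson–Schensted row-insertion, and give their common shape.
P = [1, 2, 3, 5] / [4, 6, 8] / [7];  Q = [1, 4, 5, 7] / [2, 6, 8] / [3];  common shape = (4, 3, 1)

Row-insert the values π_1, π_2, … into P one at a time, bumping the leftmost entry strictly greater than the inserted value down to the next row. The recording tableau Q records, in position (i, j), the step at which that cell was added to P.
  Insert 7 (step 1): P = [7];  Q = [1]
  Insert 4 (step 2): P = [4] / [7];  Q = [1] / [2]
  Insert 1 (step 3): P = [1] / [4] / [7];  Q = [1] / [2] / [3]
  Insert 2 (step 4): P = [1, 2] / [4] / [7];  Q = [1, 4] / [2] / [3]
  Insert 6 (step 5): P = [1, 2, 6] / [4] / [7];  Q = [1, 4, 5] / [2] / [3]
  Insert 3 (step 6): P = [1, 2, 3] / [4, 6] / [7];  Q = [1, 4, 5] / [2, 6] / [3]
  Insert 8 (step 7): P = [1, 2, 3, 8] / [4, 6] / [7];  Q = [1, 4, 5, 7] / [2, 6] / [3]
  Insert 5 (step 8): P = [1, 2, 3, 5] / [4, 6, 8] / [7];  Q = [1, 4, 5, 7] / [2, 6, 8] / [3]
Final shape: (4, 3, 1).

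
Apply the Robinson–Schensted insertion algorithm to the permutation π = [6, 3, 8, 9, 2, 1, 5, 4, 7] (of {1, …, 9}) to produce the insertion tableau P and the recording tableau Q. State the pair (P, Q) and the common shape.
P = [1, 4, 7] / [2, 5, 9] / [3, 8] / [6];  Q = [1, 3, 4] / [2, 7, 9] / [5, 8] / [6];  common shape = (3, 3, 2, 1)

Row-insert the values π_1, π_2, … into P one at a time, bumping the leftmost entry strictly greater than the inserted value down to the next row. The recording tableau Q records, in position (i, j), the step at which that cell was added to P.
  Insert 6 (step 1): P = [6];  Q = [1]
  Insert 3 (step 2): P = [3] / [6];  Q = [1] / [2]
  Insert 8 (step 3): P = [3, 8] / [6];  Q = [1, 3] / [2]
  Insert 9 (step 4): P = [3, 8, 9] / [6];  Q = [1, 3, 4] / [2]
  Insert 2 (step 5): P = [2, 8, 9] / [3] / [6];  Q = [1, 3, 4] / [2] / [5]
  Insert 1 (step 6): P = [1, 8, 9] / [2] / [3] / [6];  Q = [1, 3, 4] / [2] / [5] / [6]
  Insert 5 (step 7): P = [1, 5, 9] / [2, 8] / [3] / [6];  Q = [1, 3, 4] / [2, 7] / [5] / [6]
  Insert 4 (step 8): P = [1, 4, 9] / [2, 5] / [3, 8] / [6];  Q = [1, 3, 4] / [2, 7] / [5, 8] / [6]
  Insert 7 (step 9): P = [1, 4, 7] / [2, 5, 9] / [3, 8] / [6];  Q = [1, 3, 4] / [2, 7, 9] / [5, 8] / [6]
Final shape: (3, 3, 2, 1).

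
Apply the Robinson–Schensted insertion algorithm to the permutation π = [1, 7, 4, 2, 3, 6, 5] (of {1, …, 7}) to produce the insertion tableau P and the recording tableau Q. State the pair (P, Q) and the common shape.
P = [1, 2, 3, 5] / [4, 6] / [7];  Q = [1, 2, 5, 6] / [3, 7] / [4];  common shape = (4, 2, 1)

Row-insert the values π_1, π_2, … into P one at a time, bumping the leftmost entry strictly greater than the inserted value down to the next row. The recording tableau Q records, in position (i, j), the step at which that cell was added to P.
  Insert 1 (step 1): P = [1];  Q = [1]
  Insert 7 (step 2): P = [1, 7];  Q = [1, 2]
  Insert 4 (step 3): P = [1, 4] / [7];  Q = [1, 2] / [3]
  Insert 2 (step 4): P = [1, 2] / [4] / [7];  Q = [1, 2] / [3] / [4]
  Insert 3 (step 5): P = [1, 2, 3] / [4] / [7];  Q = [1, 2, 5] / [3] / [4]
  Insert 6 (step 6): P = [1, 2, 3, 6] / [4] / [7];  Q = [1, 2, 5, 6] / [3] / [4]
  Insert 5 (step 7): P = [1, 2, 3, 5] / [4, 6] / [7];  Q = [1, 2, 5, 6] / [3, 7] / [4]
Final shape: (4, 2, 1).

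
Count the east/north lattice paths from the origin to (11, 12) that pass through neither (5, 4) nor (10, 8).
Number of paths = 834290

Inclusion–exclusion. Total paths: C(23, 11) = 1352078. Through P₁: C(9, 5)·C(14, 6) = 378378. Through P₂: C(18, 10)·C(5, 1) = 218790. Since P₁ is strictly southwest of P₂, a monotone path through both must visit P₁ then P₂; paths through both = C(9, 5)·C(9, 5)·C(5, 1) = 79380. Avoid both = 1352078 − 378378 − 218790 + 79380 = 834290.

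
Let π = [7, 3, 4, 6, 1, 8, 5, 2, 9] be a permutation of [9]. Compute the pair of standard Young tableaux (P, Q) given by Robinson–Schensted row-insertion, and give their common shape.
P = [1, 2, 5, 8, 9] / [3, 4] / [6] / [7];  Q = [1, 3, 4, 6, 9] / [2, 7] / [5] / [8];  common shape = (5, 2, 1, 1)

Row-insert the values π_1, π_2, … into P one at a time, bumping the leftmost entry strictly greater than the inserted value down to the next row. The recording tableau Q records, in position (i, j), the step at which that cell was added to P.
  Insert 7 (step 1): P = [7];  Q = [1]
  Insert 3 (step 2): P = [3] / [7];  Q = [1] / [2]
  Insert 4 (step 3): P = [3, 4] / [7];  Q = [1, 3] / [2]
  Insert 6 (step 4): P = [3, 4, 6] / [7];  Q = [1, 3, 4] / [2]
  Insert 1 (step 5): P = [1, 4, 6] / [3] / [7];  Q = [1, 3, 4] / [2] / [5]
  Insert 8 (step 6): P = [1, 4, 6, 8] / [3] / [7];  Q = [1, 3, 4, 6] / [2] / [5]
  Insert 5 (step 7): P = [1, 4, 5, 8] / [3, 6] / [7];  Q = [1, 3, 4, 6] / [2, 7] / [5]
  Insert 2 (step 8): P = [1, 2, 5, 8] / [3, 4] / [6] / [7];  Q = [1, 3, 4, 6] / [2, 7] / [5] / [8]
  Insert 9 (step 9): P = [1, 2, 5, 8, 9] / [3, 4] / [6] / [7];  Q = [1, 3, 4, 6, 9] / [2, 7] / [5] / [8]
Final shape: (5, 2, 1, 1).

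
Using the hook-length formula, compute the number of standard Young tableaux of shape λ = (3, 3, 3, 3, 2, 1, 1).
# SYT of shape (3, 3, 3, 3, 2, 1, 1) = 100100

Hook-length formula: f^λ = n! / Π hook(c), product over all cells c of the Young diagram. For λ = (3, 3, 3, 3, 2, 1, 1), n = 16 boxes. Hook lengths by row (left-to-right, top-to-bottom): [9, 6, 4]; [8, 5, 3]; [7, 4, 2]; [6, 3, 1]; [4, 1]; [2]; [1]. Product of hooks = 209018880. So f^λ = 16! / 209018880 = 20922789888000 / 209018880 = 100100.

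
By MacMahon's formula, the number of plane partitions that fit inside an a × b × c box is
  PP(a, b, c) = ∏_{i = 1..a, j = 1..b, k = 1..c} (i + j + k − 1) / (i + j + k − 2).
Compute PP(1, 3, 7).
PP(1, 3, 7) = 120

Evaluate the triple product over i = 1..1, j = 1..3, k = 1..7. The factors are (2/1) · (3/2) · (4/3) · (5/4) · (6/5) · (7/6) · (8/7) · (3/2) · … (21 factors total). The numerators and denominators telescope so the product is an integer; carrying out the multiplication exactly gives PP(1, 3, 7) = 120.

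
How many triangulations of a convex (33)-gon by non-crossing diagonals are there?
C_31 = 14544636039226909

These polygon triangulations are counted by the Catalan number C_n = (1/(n + 1)) · C(2n, n). For n = 31: C_31 = (1/32) · C(62, 31) = 465428353255261088/32 = 14544636039226909.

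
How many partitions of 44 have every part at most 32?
p(44, parts ≤ 32) = 74980

Use the recurrence p(n, m) = p(n, m−1) + p(n−m, m): either the largest part is < m (count p(n, m−1)) or the largest part is exactly m (remove one copy of m, count p(n−m, m)). With p(0, ·) = 1 this gives p(44, parts ≤ 32) = 74980. (By conjugating Young diagrams, this also counts partitions of 44 into at most 32 parts.)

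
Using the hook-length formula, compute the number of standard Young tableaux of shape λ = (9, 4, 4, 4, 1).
# SYT of shape (9, 4, 4, 4, 1) = 401119488

Hook-length formula: f^λ = n! / Π hook(c), product over all cells c of the Young diagram. For λ = (9, 4, 4, 4, 1), n = 22 boxes. Hook lengths by row (left-to-right, top-to-bottom): [13, 11, 10, 9, 5, 4, 3, 2, 1]; [7, 5, 4, 3]; [6, 4, 3, 2]; [5, 3, 2, 1]; [1]. Product of hooks = 2802159360000. So f^λ = 22! / 2802159360000 = 1124000727777607680000 / 2802159360000 = 401119488.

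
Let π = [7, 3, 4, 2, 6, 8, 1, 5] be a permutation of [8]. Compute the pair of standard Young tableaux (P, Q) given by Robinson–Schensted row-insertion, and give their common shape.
P = [1, 4, 5, 8] / [2, 6] / [3] / [7];  Q = [1, 3, 5, 6] / [2, 8] / [4] / [7];  common shape = (4, 2, 1, 1)

Row-insert the values π_1, π_2, … into P one at a time, bumping the leftmost entry strictly greater than the inserted value down to the next row. The recording tableau Q records, in position (i, j), the step at which that cell was added to P.
  Insert 7 (step 1): P = [7];  Q = [1]
  Insert 3 (step 2): P = [3] / [7];  Q = [1] / [2]
  Insert 4 (step 3): P = [3, 4] / [7];  Q = [1, 3] / [2]
  Insert 2 (step 4): P = [2, 4] / [3] / [7];  Q = [1, 3] / [2] / [4]
  Insert 6 (step 5): P = [2, 4, 6] / [3] / [7];  Q = [1, 3, 5] / [2] / [4]
  Insert 8 (step 6): P = [2, 4, 6, 8] / [3] / [7];  Q = [1, 3, 5, 6] / [2] / [4]
  Insert 1 (step 7): P = [1, 4, 6, 8] / [2] / [3] / [7];  Q = [1, 3, 5, 6] / [2] / [4] / [7]
  Insert 5 (step 8): P = [1, 4, 5, 8] / [2, 6] / [3] / [7];  Q = [1, 3, 5, 6] / [2, 8] / [4] / [7]
Final shape: (4, 2, 1, 1).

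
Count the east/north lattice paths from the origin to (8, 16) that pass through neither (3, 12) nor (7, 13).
Number of paths = 377161

Inclusion–exclusion. Total paths: C(24, 8) = 735471. Through P₁: C(15, 3)·C(9, 5) = 57330. Through P₂: C(20, 7)·C(4, 1) = 310080. Since P₁ is strictly southwest of P₂, a monotone path through both must visit P₁ then P₂; paths through both = C(15, 3)·C(5, 4)·C(4, 1) = 9100. Avoid both = 735471 − 57330 − 310080 + 9100 = 377161.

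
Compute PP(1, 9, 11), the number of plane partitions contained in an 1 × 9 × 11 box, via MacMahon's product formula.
PP(1, 9, 11) = 167960

Evaluate the triple product over i = 1..1, j = 1..9, k = 1..11. The factors are (2/1) · (3/2) · (4/3) · (5/4) · (6/5) · (7/6) · (8/7) · (9/8) · … (99 factors total). The numerators and denominators telescope so the product is an integer; carrying out the multiplication exactly gives PP(1, 9, 11) = 167960.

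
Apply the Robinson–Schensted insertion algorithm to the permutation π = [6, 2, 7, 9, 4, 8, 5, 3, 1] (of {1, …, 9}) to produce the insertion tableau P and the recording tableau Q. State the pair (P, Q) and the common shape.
P = [1, 3, 5] / [2, 7, 8] / [4] / [6] / [9];  Q = [1, 3, 4] / [2, 5, 6] / [7] / [8] / [9];  common shape = (3, 3, 1, 1, 1)

Row-insert the values π_1, π_2, … into P one at a time, bumping the leftmost entry strictly greater than the inserted value down to the next row. The recording tableau Q records, in position (i, j), the step at which that cell was added to P.
  Insert 6 (step 1): P = [6];  Q = [1]
  Insert 2 (step 2): P = [2] / [6];  Q = [1] / [2]
  Insert 7 (step 3): P = [2, 7] / [6];  Q = [1, 3] / [2]
  Insert 9 (step 4): P = [2, 7, 9] / [6];  Q = [1, 3, 4] / [2]
  Insert 4 (step 5): P = [2, 4, 9] / [6, 7];  Q = [1, 3, 4] / [2, 5]
  Insert 8 (step 6): P = [2, 4, 8] / [6, 7, 9];  Q = [1, 3, 4] / [2, 5, 6]
  Insert 5 (step 7): P = [2, 4, 5] / [6, 7, 8] / [9];  Q = [1, 3, 4] / [2, 5, 6] / [7]
  Insert 3 (step 8): P = [2, 3, 5] / [4, 7, 8] / [6] / [9];  Q = [1, 3, 4] / [2, 5, 6] / [7] / [8]
  Insert 1 (step 9): P = [1, 3, 5] / [2, 7, 8] / [4] / [6] / [9];  Q = [1, 3, 4] / [2, 5, 6] / [7] / [8] / [9]
Final shape: (3, 3, 1, 1, 1).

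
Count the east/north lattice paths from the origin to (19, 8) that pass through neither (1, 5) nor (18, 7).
Number of paths = 1252747

Inclusion–exclusion. Total paths: C(27, 19) = 2220075. Through P₁: C(6, 1)·C(21, 18) = 7980. Through P₂: C(25, 18)·C(2, 1) = 961400. Since P₁ is strictly southwest of P₂, a monotone path through both must visit P₁ then P₂; paths through both = C(6, 1)·C(19, 17)·C(2, 1) = 2052. Avoid both = 2220075 − 7980 − 961400 + 2052 = 1252747.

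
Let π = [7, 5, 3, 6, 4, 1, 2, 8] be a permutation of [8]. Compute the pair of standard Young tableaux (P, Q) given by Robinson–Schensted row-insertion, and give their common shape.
P = [1, 2, 8] / [3, 4] / [5, 6] / [7];  Q = [1, 4, 8] / [2, 5] / [3, 7] / [6];  common shape = (3, 2, 2, 1)

Row-insert the values π_1, π_2, … into P one at a time, bumping the leftmost entry strictly greater than the inserted value down to the next row. The recording tableau Q records, in position (i, j), the step at which that cell was added to P.
  Insert 7 (step 1): P = [7];  Q = [1]
  Insert 5 (step 2): P = [5] / [7];  Q = [1] / [2]
  Insert 3 (step 3): P = [3] / [5] / [7];  Q = [1] / [2] / [3]
  Insert 6 (step 4): P = [3, 6] / [5] / [7];  Q = [1, 4] / [2] / [3]
  Insert 4 (step 5): P = [3, 4] / [5, 6] / [7];  Q = [1, 4] / [2, 5] / [3]
  Insert 1 (step 6): P = [1, 4] / [3, 6] / [5] / [7];  Q = [1, 4] / [2, 5] / [3] / [6]
  Insert 2 (step 7): P = [1, 2] / [3, 4] / [5, 6] / [7];  Q = [1, 4] / [2, 5] / [3, 7] / [6]
  Insert 8 (step 8): P = [1, 2, 8] / [3, 4] / [5, 6] / [7];  Q = [1, 4, 8] / [2, 5] / [3, 7] / [6]
Final shape: (3, 2, 2, 1).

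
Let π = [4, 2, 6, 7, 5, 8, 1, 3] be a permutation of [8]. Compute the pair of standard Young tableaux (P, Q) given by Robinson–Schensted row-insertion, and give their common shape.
P = [1, 3, 7, 8] / [2, 5] / [4, 6];  Q = [1, 3, 4, 6] / [2, 5] / [7, 8];  common shape = (4, 2, 2)

Row-insert the values π_1, π_2, … into P one at a time, bumping the leftmost entry strictly greater than the inserted value down to the next row. The recording tableau Q records, in position (i, j), the step at which that cell was added to P.
  Insert 4 (step 1): P = [4];  Q = [1]
  Insert 2 (step 2): P = [2] / [4];  Q = [1] / [2]
  Insert 6 (step 3): P = [2, 6] / [4];  Q = [1, 3] / [2]
  Insert 7 (step 4): P = [2, 6, 7] / [4];  Q = [1, 3, 4] / [2]
  Insert 5 (step 5): P = [2, 5, 7] / [4, 6];  Q = [1, 3, 4] / [2, 5]
  Insert 8 (step 6): P = [2, 5, 7, 8] / [4, 6];  Q = [1, 3, 4, 6] / [2, 5]
  Insert 1 (step 7): P = [1, 5, 7, 8] / [2, 6] / [4];  Q = [1, 3, 4, 6] / [2, 5] / [7]
  Insert 3 (step 8): P = [1, 3, 7, 8] / [2, 5] / [4, 6];  Q = [1, 3, 4, 6] / [2, 5] / [7, 8]
Final shape: (4, 2, 2).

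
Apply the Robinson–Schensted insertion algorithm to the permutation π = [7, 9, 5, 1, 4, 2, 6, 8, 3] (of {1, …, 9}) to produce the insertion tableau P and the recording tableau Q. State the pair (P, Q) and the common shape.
P = [1, 2, 3, 8] / [4, 6] / [5, 9] / [7];  Q = [1, 2, 7, 8] / [3, 5] / [4, 9] / [6];  common shape = (4, 2, 2, 1)

Row-insert the values π_1, π_2, … into P one at a time, bumping the leftmost entry strictly greater than the inserted value down to the next row. The recording tableau Q records, in position (i, j), the step at which that cell was added to P.
  Insert 7 (step 1): P = [7];  Q = [1]
  Insert 9 (step 2): P = [7, 9];  Q = [1, 2]
  Insert 5 (step 3): P = [5, 9] / [7];  Q = [1, 2] / [3]
  Insert 1 (step 4): P = [1, 9] / [5] / [7];  Q = [1, 2] / [3] / [4]
  Insert 4 (step 5): P = [1, 4] / [5, 9] / [7];  Q = [1, 2] / [3, 5] / [4]
  Insert 2 (step 6): P = [1, 2] / [4, 9] / [5] / [7];  Q = [1, 2] / [3, 5] / [4] / [6]
  Insert 6 (step 7): P = [1, 2, 6] / [4, 9] / [5] / [7];  Q = [1, 2, 7] / [3, 5] / [4] / [6]
  Insert 8 (step 8): P = [1, 2, 6, 8] / [4, 9] / [5] / [7];  Q = [1, 2, 7, 8] / [3, 5] / [4] / [6]
  Insert 3 (step 9): P = [1, 2, 3, 8] / [4, 6] / [5, 9] / [7];  Q = [1, 2, 7, 8] / [3, 5] / [4, 9] / [6]
Final shape: (4, 2, 2, 1).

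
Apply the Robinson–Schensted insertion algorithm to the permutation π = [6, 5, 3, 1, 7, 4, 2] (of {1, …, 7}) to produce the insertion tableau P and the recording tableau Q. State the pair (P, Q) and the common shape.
P = [1, 2] / [3, 4] / [5, 7] / [6];  Q = [1, 5] / [2, 6] / [3, 7] / [4];  common shape = (2, 2, 2, 1)

Row-insert the values π_1, π_2, … into P one at a time, bumping the leftmost entry strictly greater than the inserted value down to the next row. The recording tableau Q records, in position (i, j), the step at which that cell was added to P.
  Insert 6 (step 1): P = [6];  Q = [1]
  Insert 5 (step 2): P = [5] / [6];  Q = [1] / [2]
  Insert 3 (step 3): P = [3] / [5] / [6];  Q = [1] / [2] / [3]
  Insert 1 (step 4): P = [1] / [3] / [5] / [6];  Q = [1] / [2] / [3] / [4]
  Insert 7 (step 5): P = [1, 7] / [3] / [5] / [6];  Q = [1, 5] / [2] / [3] / [4]
  Insert 4 (step 6): P = [1, 4] / [3, 7] / [5] / [6];  Q = [1, 5] / [2, 6] / [3] / [4]
  Insert 2 (step 7): P = [1, 2] / [3, 4] / [5, 7] / [6];  Q = [1, 5] / [2, 6] / [3, 7] / [4]
Final shape: (2, 2, 2, 1).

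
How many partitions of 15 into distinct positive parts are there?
q(15) = 27

List partitions of 15 into distinct parts: 15, 14+1, 13+2, 12+3, 12+2+1, 11+4, 11+3+1, 10+5, 10+4+1, 10+3+2, 9+6, 9+5+1, 9+4+2, 9+3+2+1, 8+7, 8+6+1, 8+5+2, 8+4+3, 8+4+2+1, 7+6+2, 7+5+3, 7+5+2+1, 7+4+3+1, 6+5+4, 6+5+3+1, 6+4+3+2, 5+4+3+2+1. There are q(15) = 27. (Euler: this equals the number of odd-part partitions of 15.)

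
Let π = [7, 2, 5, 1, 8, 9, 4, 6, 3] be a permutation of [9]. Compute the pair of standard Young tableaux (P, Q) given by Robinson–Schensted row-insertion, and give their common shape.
P = [1, 3, 6, 9] / [2, 4, 8] / [5] / [7];  Q = [1, 3, 5, 6] / [2, 7, 8] / [4] / [9];  common shape = (4, 3, 1, 1)

Row-insert the values π_1, π_2, … into P one at a time, bumping the leftmost entry strictly greater than the inserted value down to the next row. The recording tableau Q records, in position (i, j), the step at which that cell was added to P.
  Insert 7 (step 1): P = [7];  Q = [1]
  Insert 2 (step 2): P = [2] / [7];  Q = [1] / [2]
  Insert 5 (step 3): P = [2, 5] / [7];  Q = [1, 3] / [2]
  Insert 1 (step 4): P = [1, 5] / [2] / [7];  Q = [1, 3] / [2] / [4]
  Insert 8 (step 5): P = [1, 5, 8] / [2] / [7];  Q = [1, 3, 5] / [2] / [4]
  Insert 9 (step 6): P = [1, 5, 8, 9] / [2] / [7];  Q = [1, 3, 5, 6] / [2] / [4]
  Insert 4 (step 7): P = [1, 4, 8, 9] / [2, 5] / [7];  Q = [1, 3, 5, 6] / [2, 7] / [4]
  Insert 6 (step 8): P = [1, 4, 6, 9] / [2, 5, 8] / [7];  Q = [1, 3, 5, 6] / [2, 7, 8] / [4]
  Insert 3 (step 9): P = [1, 3, 6, 9] / [2, 4, 8] / [5] / [7];  Q = [1, 3, 5, 6] / [2, 7, 8] / [4] / [9]
Final shape: (4, 3, 1, 1).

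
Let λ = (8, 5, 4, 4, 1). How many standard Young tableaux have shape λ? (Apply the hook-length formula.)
# SYT of shape (8, 5, 4, 4, 1) = 1045626582

Hook-length formula: f^λ = n! / Π hook(c), product over all cells c of the Young diagram. For λ = (8, 5, 4, 4, 1), n = 22 boxes. Hook lengths by row (left-to-right, top-to-bottom): [12, 10, 9, 8, 5, 3, 2, 1]; [8, 6, 5, 4, 1]; [6, 4, 3, 2]; [5, 3, 2, 1]; [1]. Product of hooks = 1074954240000. So f^λ = 22! / 1074954240000 = 1124000727777607680000 / 1074954240000 = 1045626582.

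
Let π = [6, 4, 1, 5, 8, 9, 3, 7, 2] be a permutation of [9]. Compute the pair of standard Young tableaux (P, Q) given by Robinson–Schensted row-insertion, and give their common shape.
P = [1, 2, 7, 9] / [3, 5, 8] / [4] / [6];  Q = [1, 4, 5, 6] / [2, 7, 8] / [3] / [9];  common shape = (4, 3, 1, 1)

Row-insert the values π_1, π_2, … into P one at a time, bumping the leftmost entry strictly greater than the inserted value down to the next row. The recording tableau Q records, in position (i, j), the step at which that cell was added to P.
  Insert 6 (step 1): P = [6];  Q = [1]
  Insert 4 (step 2): P = [4] / [6];  Q = [1] / [2]
  Insert 1 (step 3): P = [1] / [4] / [6];  Q = [1] / [2] / [3]
  Insert 5 (step 4): P = [1, 5] / [4] / [6];  Q = [1, 4] / [2] / [3]
  Insert 8 (step 5): P = [1, 5, 8] / [4] / [6];  Q = [1, 4, 5] / [2] / [3]
  Insert 9 (step 6): P = [1, 5, 8, 9] / [4] / [6];  Q = [1, 4, 5, 6] / [2] / [3]
  Insert 3 (step 7): P = [1, 3, 8, 9] / [4, 5] / [6];  Q = [1, 4, 5, 6] / [2, 7] / [3]
  Insert 7 (step 8): P = [1, 3, 7, 9] / [4, 5, 8] / [6];  Q = [1, 4, 5, 6] / [2, 7, 8] / [3]
  Insert 2 (step 9): P = [1, 2, 7, 9] / [3, 5, 8] / [4] / [6];  Q = [1, 4, 5, 6] / [2, 7, 8] / [3] / [9]
Final shape: (4, 3, 1, 1).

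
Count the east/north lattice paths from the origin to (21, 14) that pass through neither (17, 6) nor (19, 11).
Number of paths = 1744916505

Inclusion–exclusion. Total paths: C(35, 21) = 2319959400. Through P₁: C(23, 17)·C(12, 4) = 49968765. Through P₂: C(30, 19)·C(5, 2) = 546273000. Since P₁ is strictly southwest of P₂, a monotone path through both must visit P₁ then P₂; paths through both = C(23, 17)·C(7, 2)·C(5, 2) = 21198870. Avoid both = 2319959400 − 49968765 − 546273000 + 21198870 = 1744916505.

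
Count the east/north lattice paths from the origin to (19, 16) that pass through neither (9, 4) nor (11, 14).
Number of paths = 3399117610

Inclusion–exclusion. Total paths: C(35, 19) = 4059928950. Through P₁: C(13, 9)·C(22, 10) = 462351890. Through P₂: C(25, 11)·C(10, 8) = 200583000. Since P₁ is strictly southwest of P₂, a monotone path through both must visit P₁ then P₂; paths through both = C(13, 9)·C(12, 2)·C(10, 8) = 2123550. Avoid both = 4059928950 − 462351890 − 200583000 + 2123550 = 3399117610.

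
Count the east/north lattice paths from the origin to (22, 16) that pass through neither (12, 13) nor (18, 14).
Number of paths = 14227186130

Inclusion–exclusion. Total paths: C(38, 22) = 22239974430. Through P₁: C(25, 12)·C(13, 10) = 1487285800. Through P₂: C(32, 18)·C(6, 4) = 7071534000. Since P₁ is strictly southwest of P₂, a monotone path through both must visit P₁ then P₂; paths through both = C(25, 12)·C(7, 6)·C(6, 4) = 546031500. Avoid both = 22239974430 − 1487285800 − 7071534000 + 546031500 = 14227186130.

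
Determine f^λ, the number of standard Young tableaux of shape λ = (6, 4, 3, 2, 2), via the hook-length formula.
# SYT of shape (6, 4, 3, 2, 2) = 2722720

Hook-length formula: f^λ = n! / Π hook(c), product over all cells c of the Young diagram. For λ = (6, 4, 3, 2, 2), n = 17 boxes. Hook lengths by row (left-to-right, top-to-bottom): [10, 9, 6, 4, 2, 1]; [7, 6, 3, 1]; [5, 4, 1]; [3, 2]; [2, 1]. Product of hooks = 130636800. So f^λ = 17! / 130636800 = 355687428096000 / 130636800 = 2722720.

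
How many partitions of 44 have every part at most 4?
p(44, parts ≤ 4) = 816

Use the recurrence p(n, m) = p(n, m−1) + p(n−m, m): either the largest part is < m (count p(n, m−1)) or the largest part is exactly m (remove one copy of m, count p(n−m, m)). With p(0, ·) = 1 this gives p(44, parts ≤ 4) = 816. (By conjugating Young diagrams, this also counts partitions of 44 into at most 4 parts.)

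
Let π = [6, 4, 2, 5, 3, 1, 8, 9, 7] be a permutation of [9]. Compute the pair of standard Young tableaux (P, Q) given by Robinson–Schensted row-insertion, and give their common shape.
P = [1, 3, 7, 9] / [2, 5, 8] / [4] / [6];  Q = [1, 4, 7, 8] / [2, 5, 9] / [3] / [6];  common shape = (4, 3, 1, 1)

Row-insert the values π_1, π_2, … into P one at a time, bumping the leftmost entry strictly greater than the inserted value down to the next row. The recording tableau Q records, in position (i, j), the step at which that cell was added to P.
  Insert 6 (step 1): P = [6];  Q = [1]
  Insert 4 (step 2): P = [4] / [6];  Q = [1] / [2]
  Insert 2 (step 3): P = [2] / [4] / [6];  Q = [1] / [2] / [3]
  Insert 5 (step 4): P = [2, 5] / [4] / [6];  Q = [1, 4] / [2] / [3]
  Insert 3 (step 5): P = [2, 3] / [4, 5] / [6];  Q = [1, 4] / [2, 5] / [3]
  Insert 1 (step 6): P = [1, 3] / [2, 5] / [4] / [6];  Q = [1, 4] / [2, 5] / [3] / [6]
  Insert 8 (step 7): P = [1, 3, 8] / [2, 5] / [4] / [6];  Q = [1, 4, 7] / [2, 5] / [3] / [6]
  Insert 9 (step 8): P = [1, 3, 8, 9] / [2, 5] / [4] / [6];  Q = [1, 4, 7, 8] / [2, 5] / [3] / [6]
  Insert 7 (step 9): P = [1, 3, 7, 9] / [2, 5, 8] / [4] / [6];  Q = [1, 4, 7, 8] / [2, 5, 9] / [3] / [6]
Final shape: (4, 3, 1, 1).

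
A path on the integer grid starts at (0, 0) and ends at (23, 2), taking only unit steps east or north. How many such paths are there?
Number of paths = 300

A monotone lattice path from (0, 0) to (23, 2) consists of 23 east steps and 2 north steps in some order, so it is determined by which 23 of the 25 steps are east. The count is C(25, 23) = 300.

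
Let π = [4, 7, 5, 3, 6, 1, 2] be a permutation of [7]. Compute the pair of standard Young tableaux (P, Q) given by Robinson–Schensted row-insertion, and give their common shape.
P = [1, 2, 6] / [3, 5] / [4] / [7];  Q = [1, 2, 5] / [3, 7] / [4] / [6];  common shape = (3, 2, 1, 1)

Row-insert the values π_1, π_2, … into P one at a time, bumping the leftmost entry strictly greater than the inserted value down to the next row. The recording tableau Q records, in position (i, j), the step at which that cell was added to P.
  Insert 4 (step 1): P = [4];  Q = [1]
  Insert 7 (step 2): P = [4, 7];  Q = [1, 2]
  Insert 5 (step 3): P = [4, 5] / [7];  Q = [1, 2] / [3]
  Insert 3 (step 4): P = [3, 5] / [4] / [7];  Q = [1, 2] / [3] / [4]
  Insert 6 (step 5): P = [3, 5, 6] / [4] / [7];  Q = [1, 2, 5] / [3] / [4]
  Insert 1 (step 6): P = [1, 5, 6] / [3] / [4] / [7];  Q = [1, 2, 5] / [3] / [4] / [6]
  Insert 2 (step 7): P = [1, 2, 6] / [3, 5] / [4] / [7];  Q = [1, 2, 5] / [3, 7] / [4] / [6]
Final shape: (3, 2, 1, 1).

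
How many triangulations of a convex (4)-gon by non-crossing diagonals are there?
C_2 = 2

These polygon triangulations are counted by the Catalan number C_n = (1/(n + 1)) · C(2n, n). For n = 2: C_2 = (1/3) · C(4, 2) = 6/3 = 2.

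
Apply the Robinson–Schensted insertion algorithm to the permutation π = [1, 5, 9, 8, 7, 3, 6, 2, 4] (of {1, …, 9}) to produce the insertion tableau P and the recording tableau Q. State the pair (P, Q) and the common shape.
P = [1, 2, 4] / [3, 6] / [5, 7] / [8] / [9];  Q = [1, 2, 3] / [4, 7] / [5, 9] / [6] / [8];  common shape = (3, 2, 2, 1, 1)

Row-insert the values π_1, π_2, … into P one at a time, bumping the leftmost entry strictly greater than the inserted value down to the next row. The recording tableau Q records, in position (i, j), the step at which that cell was added to P.
  Insert 1 (step 1): P = [1];  Q = [1]
  Insert 5 (step 2): P = [1, 5];  Q = [1, 2]
  Insert 9 (step 3): P = [1, 5, 9];  Q = [1, 2, 3]
  Insert 8 (step 4): P = [1, 5, 8] / [9];  Q = [1, 2, 3] / [4]
  Insert 7 (step 5): P = [1, 5, 7] / [8] / [9];  Q = [1, 2, 3] / [4] / [5]
  Insert 3 (step 6): P = [1, 3, 7] / [5] / [8] / [9];  Q = [1, 2, 3] / [4] / [5] / [6]
  Insert 6 (step 7): P = [1, 3, 6] / [5, 7] / [8] / [9];  Q = [1, 2, 3] / [4, 7] / [5] / [6]
  Insert 2 (step 8): P = [1, 2, 6] / [3, 7] / [5] / [8] / [9];  Q = [1, 2, 3] / [4, 7] / [5] / [6] / [8]
  Insert 4 (step 9): P = [1, 2, 4] / [3, 6] / [5, 7] / [8] / [9];  Q = [1, 2, 3] / [4, 7] / [5, 9] / [6] / [8]
Final shape: (3, 2, 2, 1, 1).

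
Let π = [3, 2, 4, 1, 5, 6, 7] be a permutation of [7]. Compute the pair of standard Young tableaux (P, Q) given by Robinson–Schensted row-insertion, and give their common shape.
P = [1, 4, 5, 6, 7] / [2] / [3];  Q = [1, 3, 5, 6, 7] / [2] / [4];  common shape = (5, 1, 1)

Row-insert the values π_1, π_2, … into P one at a time, bumping the leftmost entry strictly greater than the inserted value down to the next row. The recording tableau Q records, in position (i, j), the step at which that cell was added to P.
  Insert 3 (step 1): P = [3];  Q = [1]
  Insert 2 (step 2): P = [2] / [3];  Q = [1] / [2]
  Insert 4 (step 3): P = [2, 4] / [3];  Q = [1, 3] / [2]
  Insert 1 (step 4): P = [1, 4] / [2] / [3];  Q = [1, 3] / [2] / [4]
  Insert 5 (step 5): P = [1, 4, 5] / [2] / [3];  Q = [1, 3, 5] / [2] / [4]
  Insert 6 (step 6): P = [1, 4, 5, 6] / [2] / [3];  Q = [1, 3, 5, 6] / [2] / [4]
  Insert 7 (step 7): P = [1, 4, 5, 6, 7] / [2] / [3];  Q = [1, 3, 5, 6, 7] / [2] / [4]
Final shape: (5, 1, 1).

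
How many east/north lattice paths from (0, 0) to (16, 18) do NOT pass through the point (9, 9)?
Number of paths = 1647748630

Total paths from (0, 0) to (16, 18): C(34, 16) = 2203961430. Paths through (9, 9): (paths (0, 0) → (9, 9)) × (paths (9, 9) → (16, 18)) = C(18, 9) · C(16, 7) = 48620 · 11440 = 556212800. Avoidance count = 2203961430 − 556212800 = 1647748630.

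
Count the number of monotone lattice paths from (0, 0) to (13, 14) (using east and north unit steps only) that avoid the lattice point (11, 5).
Number of paths = 19818060

Total paths from (0, 0) to (13, 14): C(27, 13) = 20058300. Paths through (11, 5): (paths (0, 0) → (11, 5)) × (paths (11, 5) → (13, 14)) = C(16, 11) · C(11, 2) = 4368 · 55 = 240240. Avoidance count = 20058300 − 240240 = 19818060.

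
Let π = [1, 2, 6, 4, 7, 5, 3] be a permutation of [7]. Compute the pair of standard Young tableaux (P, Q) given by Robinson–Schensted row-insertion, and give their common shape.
P = [1, 2, 3, 5] / [4, 7] / [6];  Q = [1, 2, 3, 5] / [4, 6] / [7];  common shape = (4, 2, 1)

Row-insert the values π_1, π_2, … into P one at a time, bumping the leftmost entry strictly greater than the inserted value down to the next row. The recording tableau Q records, in position (i, j), the step at which that cell was added to P.
  Insert 1 (step 1): P = [1];  Q = [1]
  Insert 2 (step 2): P = [1, 2];  Q = [1, 2]
  Insert 6 (step 3): P = [1, 2, 6];  Q = [1, 2, 3]
  Insert 4 (step 4): P = [1, 2, 4] / [6];  Q = [1, 2, 3] / [4]
  Insert 7 (step 5): P = [1, 2, 4, 7] / [6];  Q = [1, 2, 3, 5] / [4]
  Insert 5 (step 6): P = [1, 2, 4, 5] / [6, 7];  Q = [1, 2, 3, 5] / [4, 6]
  Insert 3 (step 7): P = [1, 2, 3, 5] / [4, 7] / [6];  Q = [1, 2, 3, 5] / [4, 6] / [7]
Final shape: (4, 2, 1).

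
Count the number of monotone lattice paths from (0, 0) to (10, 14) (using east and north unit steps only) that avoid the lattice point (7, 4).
Number of paths = 1866876

Total paths from (0, 0) to (10, 14): C(24, 10) = 1961256. Paths through (7, 4): (paths (0, 0) → (7, 4)) × (paths (7, 4) → (10, 14)) = C(11, 7) · C(13, 3) = 330 · 286 = 94380. Avoidance count = 1961256 − 94380 = 1866876.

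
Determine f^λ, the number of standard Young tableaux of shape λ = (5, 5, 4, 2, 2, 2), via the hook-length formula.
# SYT of shape (5, 5, 4, 2, 2, 2) = 64664600

Hook-length formula: f^λ = n! / Π hook(c), product over all cells c of the Young diagram. For λ = (5, 5, 4, 2, 2, 2), n = 20 boxes. Hook lengths by row (left-to-right, top-to-bottom): [10, 9, 5, 4, 2]; [9, 8, 4, 3, 1]; [7, 6, 2, 1]; [4, 3]; [3, 2]; [2, 1]. Product of hooks = 37623398400. So f^λ = 20! / 37623398400 = 2432902008176640000 / 37623398400 = 64664600.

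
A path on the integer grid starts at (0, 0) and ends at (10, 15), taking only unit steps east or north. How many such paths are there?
Number of paths = 3268760

A monotone lattice path from (0, 0) to (10, 15) consists of 10 east steps and 15 north steps in some order, so it is determined by which 10 of the 25 steps are east. The count is C(25, 10) = 3268760.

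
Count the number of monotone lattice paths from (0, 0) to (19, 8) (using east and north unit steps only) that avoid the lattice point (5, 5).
Number of paths = 2048715

Total paths from (0, 0) to (19, 8): C(27, 19) = 2220075. Paths through (5, 5): (paths (0, 0) → (5, 5)) × (paths (5, 5) → (19, 8)) = C(10, 5) · C(17, 14) = 252 · 680 = 171360. Avoidance count = 2220075 − 171360 = 2048715.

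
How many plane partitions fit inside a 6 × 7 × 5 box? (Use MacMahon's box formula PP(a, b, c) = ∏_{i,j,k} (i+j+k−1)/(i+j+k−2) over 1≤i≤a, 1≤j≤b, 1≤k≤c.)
PP(6, 7, 5) = 739309710568

Evaluate the triple product over i = 1..6, j = 1..7, k = 1..5. The factors are (2/1) · (3/2) · (4/3) · (5/4) · (6/5) · (3/2) · (4/3) · (5/4) · … (210 factors total). The numerators and denominators telescope so the product is an integer; carrying out the multiplication exactly gives PP(6, 7, 5) = 739309710568.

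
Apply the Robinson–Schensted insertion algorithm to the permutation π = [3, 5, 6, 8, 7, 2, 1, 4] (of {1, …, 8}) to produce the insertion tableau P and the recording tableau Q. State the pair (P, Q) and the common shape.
P = [1, 4, 6, 7] / [2, 5] / [3] / [8];  Q = [1, 2, 3, 4] / [5, 8] / [6] / [7];  common shape = (4, 2, 1, 1)

Row-insert the values π_1, π_2, … into P one at a time, bumping the leftmost entry strictly greater than the inserted value down to the next row. The recording tableau Q records, in position (i, j), the step at which that cell was added to P.
  Insert 3 (step 1): P = [3];  Q = [1]
  Insert 5 (step 2): P = [3, 5];  Q = [1, 2]
  Insert 6 (step 3): P = [3, 5, 6];  Q = [1, 2, 3]
  Insert 8 (step 4): P = [3, 5, 6, 8];  Q = [1, 2, 3, 4]
  Insert 7 (step 5): P = [3, 5, 6, 7] / [8];  Q = [1, 2, 3, 4] / [5]
  Insert 2 (step 6): P = [2, 5, 6, 7] / [3] / [8];  Q = [1, 2, 3, 4] / [5] / [6]
  Insert 1 (step 7): P = [1, 5, 6, 7] / [2] / [3] / [8];  Q = [1, 2, 3, 4] / [5] / [6] / [7]
  Insert 4 (step 8): P = [1, 4, 6, 7] / [2, 5] / [3] / [8];  Q = [1, 2, 3, 4] / [5, 8] / [6] / [7]
Final shape: (4, 2, 1, 1).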